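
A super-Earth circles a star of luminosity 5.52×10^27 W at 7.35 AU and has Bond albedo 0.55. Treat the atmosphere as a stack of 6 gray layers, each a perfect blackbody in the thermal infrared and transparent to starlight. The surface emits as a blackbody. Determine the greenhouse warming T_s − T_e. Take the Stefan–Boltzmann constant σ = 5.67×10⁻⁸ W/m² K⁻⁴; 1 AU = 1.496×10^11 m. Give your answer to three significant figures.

Orbital distance: d = 7.35 AU = 1.100×10^12 m.
Spreading L over a sphere of radius d: S = 5.52×10^27/(4π·1.10×10^12²) = 363.3 W/m².
OLR = S(1−α)/4 = 40.87 W/m²; the top layer radiates at T_e = 163.9 K.
T_s = (N+1)^(1/4)·T_e = 266.5 K.
So the greenhouse effect raises the surface by 266.5 − 163.9 = 102.7 K.

103 K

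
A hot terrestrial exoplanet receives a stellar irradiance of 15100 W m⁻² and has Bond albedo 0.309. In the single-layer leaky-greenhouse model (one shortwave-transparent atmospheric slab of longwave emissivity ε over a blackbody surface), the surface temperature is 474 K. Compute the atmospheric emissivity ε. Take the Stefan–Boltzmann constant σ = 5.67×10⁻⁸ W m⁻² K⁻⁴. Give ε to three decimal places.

First, T_e = [15100·(1−0.309)/(4σ)]^(1/4) = 463.1 K.
Inverting T_s⁴ = 2T_e⁴/(2−ε): (T_e/T_s)⁴ = 0.9114, so ε = 2(1 − 0.9114) = 0.1772.

0.177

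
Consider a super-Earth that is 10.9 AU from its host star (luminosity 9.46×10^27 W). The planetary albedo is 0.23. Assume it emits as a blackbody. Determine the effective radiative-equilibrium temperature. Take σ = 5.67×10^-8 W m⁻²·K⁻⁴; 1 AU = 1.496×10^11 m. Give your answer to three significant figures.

176 K

d = 10.9 × 1.496×10^11 m = 1.631×10^12 m.
S = L/(4πd²) = 283.1 W m⁻².
Absorbed flux (global mean): S(1−α)/4 = 283.1·0.77/4 = 54.50 W m⁻².
In equilibrium σT⁴ equals this, so T = 176.1 K.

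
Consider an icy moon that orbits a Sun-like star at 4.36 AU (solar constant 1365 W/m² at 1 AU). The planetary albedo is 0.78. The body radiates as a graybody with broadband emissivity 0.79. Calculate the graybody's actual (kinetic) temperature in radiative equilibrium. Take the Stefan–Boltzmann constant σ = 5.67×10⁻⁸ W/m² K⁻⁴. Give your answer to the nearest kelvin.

Flux at the orbit: S = 1365/(4.36)² = 71.81 W/m².
Averaging over the sphere, the absorbed flux is S(1−α)/4 = 3.949 W/m².
Radiative balance εσT⁴ = 3.949 gives T = [3.949/(0.79·σ)]^(1/4) = 96.90 K.

97 K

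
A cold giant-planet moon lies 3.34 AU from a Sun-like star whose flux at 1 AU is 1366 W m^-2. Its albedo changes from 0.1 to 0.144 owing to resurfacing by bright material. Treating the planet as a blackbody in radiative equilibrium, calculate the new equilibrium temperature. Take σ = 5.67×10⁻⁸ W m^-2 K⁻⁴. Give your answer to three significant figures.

By the inverse-square law, S = 1366/3.34² = 122.4 W m^-2.
T₂ = [S(1−α₂)/(4σ)]^(1/4) = [122.4·0.856/(4σ)]^(1/4) = 146.6 K.

147 kelvin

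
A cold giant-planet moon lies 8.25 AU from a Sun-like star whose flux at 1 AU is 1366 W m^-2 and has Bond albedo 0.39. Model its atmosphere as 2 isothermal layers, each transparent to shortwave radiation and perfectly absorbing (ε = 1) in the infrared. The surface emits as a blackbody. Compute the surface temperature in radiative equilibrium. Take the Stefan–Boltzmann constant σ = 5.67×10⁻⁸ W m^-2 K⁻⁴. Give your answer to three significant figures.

By the inverse-square law, S = 1366/8.25² = 20.07 W m^-2.
The effective emission temperature is T_e = [S(1−α)/(4σ)]^¼ = 85.72 K.
With N = 2 opaque layers, T_s = (N+1)^(1/4)·T_e = 3^(1/4)·85.72 = 112.8 K.

113 K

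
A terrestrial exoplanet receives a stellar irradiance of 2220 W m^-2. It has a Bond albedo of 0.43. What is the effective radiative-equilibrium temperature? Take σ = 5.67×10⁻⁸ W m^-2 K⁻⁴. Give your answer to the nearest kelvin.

273 K

Averaging over the sphere, the absorbed flux is S(1−α)/4 = 316.4 W m^-2.
Set σT⁴ = 316.4 → T = (316.4/σ)^(1/4) = 273.3 K.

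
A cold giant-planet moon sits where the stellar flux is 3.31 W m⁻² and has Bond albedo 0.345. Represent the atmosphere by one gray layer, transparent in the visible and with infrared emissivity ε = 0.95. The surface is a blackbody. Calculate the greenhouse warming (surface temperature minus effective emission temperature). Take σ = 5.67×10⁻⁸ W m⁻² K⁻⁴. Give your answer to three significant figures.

9.72 K

At the top of the atmosphere, σT_e⁴ = S(1−α)/4 = 0.5420 W m⁻², giving T_e = 55.60 K.
For a single slab of emissivity ε, T_s⁴ = 2T_e⁴/(2−ε); thus T_s = 55.60·(1.905)^(1/4) = 65.32 K.
The atmosphere warms the surface by 9.719 K.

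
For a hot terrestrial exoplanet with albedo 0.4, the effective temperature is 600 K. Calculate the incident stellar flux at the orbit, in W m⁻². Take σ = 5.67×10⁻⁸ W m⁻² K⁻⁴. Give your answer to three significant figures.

49000 W m⁻²

Invert the energy balance for S: S = 4σT⁴/(1−α).
The emitted flux is σT⁴ = 7348 W m⁻².
So S = 4×7348/(1−0.4) = 48990 W m⁻².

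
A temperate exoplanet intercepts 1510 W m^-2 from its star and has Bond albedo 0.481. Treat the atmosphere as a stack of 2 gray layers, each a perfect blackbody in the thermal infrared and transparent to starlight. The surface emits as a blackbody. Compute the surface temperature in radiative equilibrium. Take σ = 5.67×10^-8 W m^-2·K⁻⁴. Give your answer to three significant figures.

319 kelvin

OLR = S(1−α)/4 = 195.9 W m^-2; the top layer radiates at T_e = 242.5 K.
With N = 2 opaque layers, T_s = (N+1)^(1/4)·T_e = 3^(1/4)·242.5 = 319.1 K.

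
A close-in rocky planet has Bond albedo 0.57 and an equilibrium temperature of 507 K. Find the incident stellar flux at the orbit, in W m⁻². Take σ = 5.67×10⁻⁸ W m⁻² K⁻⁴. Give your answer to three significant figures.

Invert the energy balance for S: S = 4σT⁴/(1−α).
σT⁴ = 5.67×10⁻⁸·(507)⁴ = 3746 W m⁻².
S = 4·3746/0.43 = 34850 W m⁻².

34900 W m⁻²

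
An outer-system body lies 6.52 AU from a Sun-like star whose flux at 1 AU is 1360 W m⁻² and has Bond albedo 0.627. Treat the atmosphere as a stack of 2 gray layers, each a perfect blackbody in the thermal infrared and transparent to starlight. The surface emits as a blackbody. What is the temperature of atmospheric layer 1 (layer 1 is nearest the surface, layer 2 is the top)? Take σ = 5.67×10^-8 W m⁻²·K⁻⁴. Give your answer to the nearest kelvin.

Flux at the orbit: S = 1360/(6.52)² = 31.99 W m⁻².
OLR = S(1−α)/4 = 2.983 W m⁻²; the top layer radiates at T_e = 85.17 K.
Each opaque layer satisfies 2T_j⁴ = T_{j−1}⁴ + T_{j+1}⁴, giving T_k⁴ = (N+1−k)T_e⁴.
With k = 1: T_1 = (2+1−1)^¼·85.17 K = 101.3 K.

101 K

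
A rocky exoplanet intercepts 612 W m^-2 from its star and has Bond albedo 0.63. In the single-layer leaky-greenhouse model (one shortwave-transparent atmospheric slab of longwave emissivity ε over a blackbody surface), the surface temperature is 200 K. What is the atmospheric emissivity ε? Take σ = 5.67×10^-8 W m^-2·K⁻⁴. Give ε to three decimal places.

0.752

TOA balance gives T_e = 177.8 K.
Since (2−ε)/2 = (T_e/T_s)⁴ = 0.6240, ε = 0.7520.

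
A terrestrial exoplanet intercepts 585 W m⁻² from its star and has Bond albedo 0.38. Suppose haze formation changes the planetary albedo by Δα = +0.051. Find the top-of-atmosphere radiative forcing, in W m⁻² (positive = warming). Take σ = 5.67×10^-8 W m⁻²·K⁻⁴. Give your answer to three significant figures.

ΔF = −(S/4)Δα = −(585.0/4)×(+0.051) = -7.459 W m⁻².

-7.46 W m⁻²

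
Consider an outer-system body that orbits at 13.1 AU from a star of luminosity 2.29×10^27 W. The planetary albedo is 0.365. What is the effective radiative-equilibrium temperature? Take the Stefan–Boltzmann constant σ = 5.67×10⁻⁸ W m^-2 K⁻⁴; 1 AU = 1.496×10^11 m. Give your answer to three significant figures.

d = 13.1 × 1.496×10^11 m = 1.960×10^12 m.
Flux at the orbit: S = L/(4πd²) = 2.29×10^27/(4π·(1.96×10^12)²) = 47.45 W m^-2.
The planet absorbs (1−α)S over its disc πR² and re-emits over 4πR², so the mean absorbed flux is (1−0.365)·47.45/4 = 7.532 W m^-2.
In equilibrium σT⁴ equals this, so T = 107.4 K.

107 K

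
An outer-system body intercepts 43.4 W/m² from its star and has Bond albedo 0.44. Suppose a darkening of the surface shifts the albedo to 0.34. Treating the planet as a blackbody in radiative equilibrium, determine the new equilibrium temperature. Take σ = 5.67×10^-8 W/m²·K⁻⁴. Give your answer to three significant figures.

106 kelvin

New equilibrium: T₂ = [(1−0.34)·43.40/(4σ)]^(1/4) = 106.0 K.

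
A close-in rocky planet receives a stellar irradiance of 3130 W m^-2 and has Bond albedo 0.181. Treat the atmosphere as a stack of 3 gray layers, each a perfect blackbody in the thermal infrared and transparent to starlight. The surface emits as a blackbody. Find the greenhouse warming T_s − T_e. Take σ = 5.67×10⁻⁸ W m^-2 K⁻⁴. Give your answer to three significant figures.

OLR = S(1−α)/4 = 640.9 W m^-2; the top layer radiates at T_e = 326.1 K.
T_s = (N+1)^(1/4)·T_e = 461.1 K.
So the greenhouse effect raises the surface by 461.1 − 326.1 = 135.1 K.

135 K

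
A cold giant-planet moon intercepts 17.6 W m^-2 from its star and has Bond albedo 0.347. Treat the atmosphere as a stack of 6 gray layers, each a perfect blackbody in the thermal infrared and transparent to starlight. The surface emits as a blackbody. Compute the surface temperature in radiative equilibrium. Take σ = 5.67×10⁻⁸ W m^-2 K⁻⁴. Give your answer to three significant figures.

Top-of-atmosphere balance: σT_e⁴ = S(1−α)/4 = 2.873 W m^-2 → T_e = 84.37 K.
For an N-layer opaque stack, T_s⁴ = (N+1)T_e⁴, hence T_s = (7)^(1/4)×84.37 K = 137.2 K.

137 K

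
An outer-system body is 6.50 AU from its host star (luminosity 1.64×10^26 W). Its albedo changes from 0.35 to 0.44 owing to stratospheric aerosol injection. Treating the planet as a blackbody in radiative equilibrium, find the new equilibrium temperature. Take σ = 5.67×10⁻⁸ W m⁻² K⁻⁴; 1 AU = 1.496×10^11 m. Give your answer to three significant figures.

76.4 K

Orbital distance: d = 6.50 AU = 9.724×10^11 m.
S = L/(4πd²) = 13.80 W m⁻².
New equilibrium: T₂ = [(1−0.44)·13.80/(4σ)]^(1/4) = 76.41 K.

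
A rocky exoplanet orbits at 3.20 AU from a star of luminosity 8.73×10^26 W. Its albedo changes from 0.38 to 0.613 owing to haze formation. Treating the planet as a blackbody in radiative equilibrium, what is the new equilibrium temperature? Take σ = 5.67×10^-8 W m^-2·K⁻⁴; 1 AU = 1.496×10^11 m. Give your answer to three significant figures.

151 K

d = 3.20 × 1.496×10^11 m = 4.787×10^11 m.
Spreading L over a sphere of radius d: S = 8.73×10^26/(4π·4.79×10^11²) = 303.1 W m^-2.
T₂ = [S(1−α₂)/(4σ)]^(1/4) = [303.1·0.387/(4σ)]^(1/4) = 150.8 K.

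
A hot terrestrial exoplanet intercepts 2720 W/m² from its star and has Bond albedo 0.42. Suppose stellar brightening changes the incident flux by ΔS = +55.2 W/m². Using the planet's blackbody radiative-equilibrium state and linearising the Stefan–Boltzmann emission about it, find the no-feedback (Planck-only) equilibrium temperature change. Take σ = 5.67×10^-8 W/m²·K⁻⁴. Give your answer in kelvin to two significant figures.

The baseline emission temperature is T_e = 288.8 K.
Only a fraction (1−α) is absorbed and it's spread over 4πR², so ΔF = (1−α)ΔS/4 = 8.004 W/m².
Planck response: λ_P = 4σT_e³ = 4·5.67×10⁻⁸·(288.8)³ = 5.463 W/m²/K.
So ΔT₀ = 8.004/5.463 = 1.47 K.

1.5 K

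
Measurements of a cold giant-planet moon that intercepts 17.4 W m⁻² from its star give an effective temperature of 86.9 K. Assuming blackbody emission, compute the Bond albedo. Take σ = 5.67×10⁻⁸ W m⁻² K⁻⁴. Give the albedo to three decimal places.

Rearranging the radiative balance, α = 1 − 4σT⁴/S.
4σT⁴ = 4·5.67×10⁻⁸·(86.9)⁴ = 12.93 W m⁻².
Hence α = 1 − 12.93/17.40 = 0.2567.

0.257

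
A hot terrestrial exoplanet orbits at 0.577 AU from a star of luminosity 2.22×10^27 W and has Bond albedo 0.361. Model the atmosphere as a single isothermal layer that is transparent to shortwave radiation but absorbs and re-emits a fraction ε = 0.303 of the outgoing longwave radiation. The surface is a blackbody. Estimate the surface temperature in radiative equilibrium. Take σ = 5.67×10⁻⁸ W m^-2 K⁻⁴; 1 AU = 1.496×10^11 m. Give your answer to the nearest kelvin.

d = 0.577 × 1.496×10^11 m = 8.632×10^10 m.
S = L/(4πd²) = 23710 W m^-2.
The planet radiates to space at T_e = [S(1−α)/(4σ)]^(1/4) = 508.4 K.
For a single slab of emissivity ε, T_s⁴ = 2T_e⁴/(2−ε); thus T_s = 508.4·(1.179)^(1/4) = 529.7 K.

530 K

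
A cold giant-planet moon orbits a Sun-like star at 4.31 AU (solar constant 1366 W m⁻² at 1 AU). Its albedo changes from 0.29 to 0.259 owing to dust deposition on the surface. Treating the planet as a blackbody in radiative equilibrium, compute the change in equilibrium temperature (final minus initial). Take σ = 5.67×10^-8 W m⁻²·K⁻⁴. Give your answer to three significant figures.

1.32 kelvin

By the inverse-square law, S = 1366/4.31² = 73.54 W m⁻².
With α = 0.29, T₁ = 123.2 K.
After:  T₂ = [73.54·0.741/(4σ)]^(1/4) = 124.5 K.
ΔT = T₂ − T₁ = 1.323 K.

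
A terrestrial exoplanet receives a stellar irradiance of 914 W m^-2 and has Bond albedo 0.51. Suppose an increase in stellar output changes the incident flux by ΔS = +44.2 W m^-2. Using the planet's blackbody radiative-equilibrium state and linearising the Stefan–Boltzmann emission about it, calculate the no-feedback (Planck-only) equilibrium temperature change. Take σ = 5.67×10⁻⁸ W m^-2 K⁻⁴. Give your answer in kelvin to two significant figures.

2.5 K

Unperturbed T_e = [914.0·(1−0.51)/(4σ)]^¼ = 210.8 K.
ΔF = Δ[S(1−α)]/4 = (1−0.51)·+44.2/4 = 5.415 W m^-2.
The Planck feedback parameter is 4σT_e³ = 2.125 W m^-2/K.
Hence the no-feedback warming is ΔF/(4σT_e³) = 2.55 K.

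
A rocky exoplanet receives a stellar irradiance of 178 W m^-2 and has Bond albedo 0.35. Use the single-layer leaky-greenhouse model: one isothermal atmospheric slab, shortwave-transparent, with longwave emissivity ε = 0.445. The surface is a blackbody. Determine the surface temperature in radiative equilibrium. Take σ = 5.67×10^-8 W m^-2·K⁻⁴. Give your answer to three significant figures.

160 K

The planet radiates to space at T_e = [S(1−α)/(4σ)]^(1/4) = 150.3 K.
The surface balance (absorbed SW + ε·downward IR = σT_s⁴) with T_a⁴ = T_s⁴/2 reduces to T_s = T_e·[2/(2−ε)]^¼ = 160.0 K.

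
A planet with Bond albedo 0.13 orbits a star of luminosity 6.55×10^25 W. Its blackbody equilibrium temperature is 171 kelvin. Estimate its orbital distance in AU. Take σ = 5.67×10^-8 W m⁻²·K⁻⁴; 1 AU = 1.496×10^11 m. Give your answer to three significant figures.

Energy balance gives S = 4σT⁴/(1−α) = 222.9 W m⁻².
Then d = [L/(4πS)]^(1/2) = 1.529×10^11 m, i.e. 1.022 AU.

1.02 AU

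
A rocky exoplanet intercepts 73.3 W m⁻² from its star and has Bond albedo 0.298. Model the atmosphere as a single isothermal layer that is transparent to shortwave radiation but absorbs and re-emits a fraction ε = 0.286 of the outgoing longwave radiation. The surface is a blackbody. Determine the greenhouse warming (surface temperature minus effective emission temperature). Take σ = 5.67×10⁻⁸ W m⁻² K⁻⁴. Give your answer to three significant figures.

4.83 K

The planet radiates to space at T_e = [S(1−α)/(4σ)]^(1/4) = 122.7 K.
Surface balance with a leaky layer gives σT_s⁴ = σT_e⁴·2/(2−ε), so T_s = T_e·[2/(2−0.286)]^(1/4) = 127.6 K.
Greenhouse warming: T_s − T_e = 4.827 K.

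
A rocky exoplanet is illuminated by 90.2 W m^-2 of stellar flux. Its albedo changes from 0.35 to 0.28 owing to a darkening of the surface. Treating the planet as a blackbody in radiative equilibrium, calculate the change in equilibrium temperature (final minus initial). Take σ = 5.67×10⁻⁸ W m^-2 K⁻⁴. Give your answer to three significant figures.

Initial: T₁ = [S(1−0.35)/(4σ)]^(1/4) = 126.8 K.
Final:   T₂ = [S(1−0.28)/(4σ)]^(1/4) = 130.1 K.
ΔT = T₂ − T₁ = 3.284 K.

3.28 kelvin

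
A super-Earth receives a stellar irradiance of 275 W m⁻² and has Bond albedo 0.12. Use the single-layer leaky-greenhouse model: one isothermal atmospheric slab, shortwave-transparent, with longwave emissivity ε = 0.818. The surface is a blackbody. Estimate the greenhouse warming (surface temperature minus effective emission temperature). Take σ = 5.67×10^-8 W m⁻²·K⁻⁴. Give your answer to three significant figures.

25.4 K

At the top of the atmosphere, σT_e⁴ = S(1−α)/4 = 60.50 W m⁻², giving T_e = 180.7 K.
The surface balance (absorbed SW + ε·downward IR = σT_s⁴) with T_a⁴ = T_s⁴/2 reduces to T_s = T_e·[2/(2−ε)]^¼ = 206.1 K.
T_s − T_e = 206.1 − 180.7 = 25.40 K.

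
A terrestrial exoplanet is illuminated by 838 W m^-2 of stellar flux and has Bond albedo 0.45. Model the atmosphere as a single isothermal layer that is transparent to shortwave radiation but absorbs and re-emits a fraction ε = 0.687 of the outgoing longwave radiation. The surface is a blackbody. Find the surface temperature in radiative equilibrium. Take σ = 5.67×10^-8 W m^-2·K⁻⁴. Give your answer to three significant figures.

At the top of the atmosphere, σT_e⁴ = S(1−α)/4 = 115.2 W m^-2, giving T_e = 212.3 K.
Surface balance with a leaky layer gives σT_s⁴ = σT_e⁴·2/(2−ε), so T_s = T_e·[2/(2−0.687)]^(1/4) = 235.9 K.

236 K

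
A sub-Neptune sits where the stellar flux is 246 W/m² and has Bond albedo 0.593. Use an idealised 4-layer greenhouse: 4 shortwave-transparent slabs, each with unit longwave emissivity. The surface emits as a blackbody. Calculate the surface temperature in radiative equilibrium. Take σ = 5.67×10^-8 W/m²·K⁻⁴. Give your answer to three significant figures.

OLR = S(1−α)/4 = 25.03 W/m²; the top layer radiates at T_e = 145.0 K.
With N = 4 opaque layers, T_s = (N+1)^(1/4)·T_e = 5^(1/4)·145.0 = 216.8 K.

217 kelvin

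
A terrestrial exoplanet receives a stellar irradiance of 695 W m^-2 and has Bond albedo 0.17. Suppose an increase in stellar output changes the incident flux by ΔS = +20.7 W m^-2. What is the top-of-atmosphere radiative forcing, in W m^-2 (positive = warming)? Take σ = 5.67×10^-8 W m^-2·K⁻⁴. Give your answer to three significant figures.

4.30 W m^-2

ΔF = Δ[S(1−α)]/4 = (1−0.17)·+20.7/4 = 4.295 W m^-2.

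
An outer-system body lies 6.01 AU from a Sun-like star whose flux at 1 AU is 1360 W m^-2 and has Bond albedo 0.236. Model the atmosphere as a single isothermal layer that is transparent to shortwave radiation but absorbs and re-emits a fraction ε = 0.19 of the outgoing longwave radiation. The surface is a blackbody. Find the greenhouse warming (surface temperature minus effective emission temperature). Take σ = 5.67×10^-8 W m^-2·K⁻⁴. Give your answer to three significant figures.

Irradiance scales as 1/d², so S = 1360 W m^-2 × (1/6.01)² = 37.65 W m^-2.
The planet radiates to space at T_e = [S(1−α)/(4σ)]^(1/4) = 106.1 K.
Surface balance with a leaky layer gives σT_s⁴ = σT_e⁴·2/(2−ε), so T_s = T_e·[2/(2−0.19)]^(1/4) = 108.8 K.
Greenhouse warming: T_s − T_e = 2.682 K.

2.68 K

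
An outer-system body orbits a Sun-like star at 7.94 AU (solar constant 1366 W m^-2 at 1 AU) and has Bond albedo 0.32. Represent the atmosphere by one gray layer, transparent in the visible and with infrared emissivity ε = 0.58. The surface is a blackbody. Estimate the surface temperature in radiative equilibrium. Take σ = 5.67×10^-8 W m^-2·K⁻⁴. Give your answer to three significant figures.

Flux at the orbit: S = 1366/(7.94)² = 21.67 W m^-2.
The planet radiates to space at T_e = [S(1−α)/(4σ)]^(1/4) = 89.78 K.
For a single slab of emissivity ε, T_s⁴ = 2T_e⁴/(2−ε); thus T_s = 89.78·(1.408)^(1/4) = 97.80 K.

97.8 kelvin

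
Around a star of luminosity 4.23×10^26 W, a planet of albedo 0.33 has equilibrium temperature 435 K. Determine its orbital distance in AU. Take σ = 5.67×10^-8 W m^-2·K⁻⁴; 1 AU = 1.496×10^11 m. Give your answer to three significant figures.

0.352 AU

Energy balance gives S = 4σT⁴/(1−α) = 12120 W m^-2.
S = L/(4πd²) → d = √(L/4πS) = √(4.23×10^26/(4π·12120)) = 5.270×10^10 m = 0.3523 AU.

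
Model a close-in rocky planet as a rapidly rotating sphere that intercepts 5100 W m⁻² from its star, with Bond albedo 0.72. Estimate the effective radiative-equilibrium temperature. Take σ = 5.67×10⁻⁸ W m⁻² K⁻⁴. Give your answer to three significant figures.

Averaging over the sphere, the absorbed flux is S(1−α)/4 = 357.0 W m⁻².
Balancing against σT⁴: T = (357.0/5.67×10⁻⁸)^(1/4) = 281.7 K.

282 K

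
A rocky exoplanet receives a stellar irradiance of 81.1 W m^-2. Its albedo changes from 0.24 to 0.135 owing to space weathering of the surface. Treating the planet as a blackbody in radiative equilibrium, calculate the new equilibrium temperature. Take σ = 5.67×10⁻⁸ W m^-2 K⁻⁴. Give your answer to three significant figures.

133 K

New equilibrium: T₂ = [(1−0.135)·81.10/(4σ)]^(1/4) = 132.6 K.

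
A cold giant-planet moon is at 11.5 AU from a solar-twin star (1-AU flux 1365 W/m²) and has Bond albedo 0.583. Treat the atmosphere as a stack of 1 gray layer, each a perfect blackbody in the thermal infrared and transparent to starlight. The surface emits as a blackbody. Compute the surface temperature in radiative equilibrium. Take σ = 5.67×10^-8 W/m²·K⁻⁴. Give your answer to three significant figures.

78.5 K

Flux at the orbit: S = 1365/(11.5)² = 10.32 W/m².
The effective emission temperature is T_e = [S(1−α)/(4σ)]^¼ = 66.00 K.
With N = 1 opaque layers, T_s = (N+1)^(1/4)·T_e = 2^(1/4)·66.00 = 78.49 K.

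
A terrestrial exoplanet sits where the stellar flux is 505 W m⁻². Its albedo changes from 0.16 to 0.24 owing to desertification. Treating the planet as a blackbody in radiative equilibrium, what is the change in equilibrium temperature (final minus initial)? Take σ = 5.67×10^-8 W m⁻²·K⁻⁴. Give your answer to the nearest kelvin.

-5 kelvin

With α = 0.16, T₁ = 208.0 K.
After:  T₂ = [505.0·0.76/(4σ)]^(1/4) = 202.8 K.
Change: 202.8 − 208.0 = -5.139 K.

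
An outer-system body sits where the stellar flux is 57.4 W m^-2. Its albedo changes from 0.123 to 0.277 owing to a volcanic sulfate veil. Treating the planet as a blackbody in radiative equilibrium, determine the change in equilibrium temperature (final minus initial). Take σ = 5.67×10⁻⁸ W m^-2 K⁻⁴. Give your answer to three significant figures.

-5.75 kelvin

Before: T₁ = [57.40·0.877/(4σ)]^(1/4) = 122.1 K.
After:  T₂ = [57.40·0.723/(4σ)]^(1/4) = 116.3 K.
Change: 116.3 − 122.1 = -5.752 K.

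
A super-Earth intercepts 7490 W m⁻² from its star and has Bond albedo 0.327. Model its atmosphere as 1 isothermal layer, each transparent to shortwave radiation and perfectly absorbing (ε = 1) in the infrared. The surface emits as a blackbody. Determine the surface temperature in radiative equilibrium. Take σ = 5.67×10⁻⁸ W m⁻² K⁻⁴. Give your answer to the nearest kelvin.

Top-of-atmosphere balance: σT_e⁴ = S(1−α)/4 = 1260 W m⁻² → T_e = 386.1 K.
Layer-by-layer balance gives σT_s⁴ = (N+1)σT_e⁴, so T_s = 2^¼·386.1 = 459.2 K.

459 K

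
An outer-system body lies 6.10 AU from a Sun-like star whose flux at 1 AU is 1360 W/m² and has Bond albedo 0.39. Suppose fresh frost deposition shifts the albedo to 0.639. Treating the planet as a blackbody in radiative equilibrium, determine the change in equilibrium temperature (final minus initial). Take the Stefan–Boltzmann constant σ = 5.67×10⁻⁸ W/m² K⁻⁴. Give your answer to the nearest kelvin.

Flux at the orbit: S = 1360/(6.10)² = 36.55 W/m².
Initial: T₁ = [S(1−0.39)/(4σ)]^(1/4) = 99.57 K.
With α = 0.639, T₂ = 87.33 K.
ΔT = T₂ − T₁ = -12.24 K.

-12 K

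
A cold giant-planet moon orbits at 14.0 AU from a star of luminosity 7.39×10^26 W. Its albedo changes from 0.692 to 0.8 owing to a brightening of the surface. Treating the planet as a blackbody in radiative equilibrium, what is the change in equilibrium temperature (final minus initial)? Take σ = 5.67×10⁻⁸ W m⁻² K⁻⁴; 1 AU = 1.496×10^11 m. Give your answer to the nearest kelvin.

Orbital distance: d = 14.0 AU = 2.094×10^12 m.
Spreading L over a sphere of radius d: S = 7.39×10^26/(4π·2.09×10^12²) = 13.41 W m⁻².
Initial: T₁ = [S(1−0.692)/(4σ)]^(1/4) = 65.32 K.
After:  T₂ = [13.41·0.2/(4σ)]^(1/4) = 58.64 K.
Change: 58.64 − 65.32 = -6.684 K.

-7 kelvin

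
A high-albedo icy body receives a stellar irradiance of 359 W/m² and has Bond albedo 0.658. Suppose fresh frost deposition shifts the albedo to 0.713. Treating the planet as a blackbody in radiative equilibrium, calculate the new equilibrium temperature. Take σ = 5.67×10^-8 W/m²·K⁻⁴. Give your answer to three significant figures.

146 K

With the new albedo, S(1−α₂)/4 = 25.76 W/m², so T₂ = 146.0 K.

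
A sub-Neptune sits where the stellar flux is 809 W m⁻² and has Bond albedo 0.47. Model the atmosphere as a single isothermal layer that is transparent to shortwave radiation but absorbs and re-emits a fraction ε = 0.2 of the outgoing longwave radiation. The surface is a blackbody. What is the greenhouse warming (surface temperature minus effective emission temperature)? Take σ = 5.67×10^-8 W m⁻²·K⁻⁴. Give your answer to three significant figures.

5.57 K

At the top of the atmosphere, σT_e⁴ = S(1−α)/4 = 107.2 W m⁻², giving T_e = 208.5 K.
Surface balance with a leaky layer gives σT_s⁴ = σT_e⁴·2/(2−ε), so T_s = T_e·[2/(2−0.2)]^(1/4) = 214.1 K.
The atmosphere warms the surface by 5.565 K.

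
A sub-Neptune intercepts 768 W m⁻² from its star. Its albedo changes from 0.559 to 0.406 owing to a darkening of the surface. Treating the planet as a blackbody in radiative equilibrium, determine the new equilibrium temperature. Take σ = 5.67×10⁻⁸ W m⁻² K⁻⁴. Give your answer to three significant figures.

T₂ = [S(1−α₂)/(4σ)]^(1/4) = [768.0·0.594/(4σ)]^(1/4) = 211.8 K.

212 K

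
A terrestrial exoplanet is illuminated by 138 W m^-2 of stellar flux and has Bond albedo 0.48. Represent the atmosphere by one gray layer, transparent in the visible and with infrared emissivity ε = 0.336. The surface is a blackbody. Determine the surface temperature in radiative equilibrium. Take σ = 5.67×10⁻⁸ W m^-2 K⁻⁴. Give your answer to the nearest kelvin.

140 K

At the top of the atmosphere, σT_e⁴ = S(1−α)/4 = 17.94 W m^-2, giving T_e = 133.4 K.
For a single slab of emissivity ε, T_s⁴ = 2T_e⁴/(2−ε); thus T_s = 133.4·(1.202)^(1/4) = 139.6 K.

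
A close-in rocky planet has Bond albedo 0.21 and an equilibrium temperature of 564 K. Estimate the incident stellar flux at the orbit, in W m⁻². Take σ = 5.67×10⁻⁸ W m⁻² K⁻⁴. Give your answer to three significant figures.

29000 W m⁻²

From S(1−α)/4 = σT⁴: S = 4σT⁴/(1−α).
σT⁴ = 5.67×10⁻⁸·(564)⁴ = 5737 W m⁻².
S = 4·5737/0.79 = 29050 W m⁻².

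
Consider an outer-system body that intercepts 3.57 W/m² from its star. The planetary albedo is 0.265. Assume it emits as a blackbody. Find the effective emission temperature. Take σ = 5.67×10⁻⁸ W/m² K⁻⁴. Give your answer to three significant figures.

The planet absorbs (1−α)S over its disc πR² and re-emits over 4πR², so the mean absorbed flux is (1−0.265)·3.570/4 = 0.6560 W/m².
Balancing against σT⁴: T = (0.6560/5.67×10⁻⁸)^(1/4) = 58.32 K.

58.3 K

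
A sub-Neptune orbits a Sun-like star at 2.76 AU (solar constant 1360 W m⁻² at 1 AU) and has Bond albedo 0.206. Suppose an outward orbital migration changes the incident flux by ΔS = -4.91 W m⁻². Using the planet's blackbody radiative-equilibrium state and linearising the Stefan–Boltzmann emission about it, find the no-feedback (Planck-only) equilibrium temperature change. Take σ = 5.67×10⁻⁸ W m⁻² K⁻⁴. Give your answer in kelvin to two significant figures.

Flux at the orbit: S = 1360/(2.76)² = 178.5 W m⁻².
Reference equilibrium: T_e = [S(1−α)/(4σ)]^(1/4) = 158.1 K.
Only a fraction (1−α) is absorbed and it's spread over 4πR², so ΔF = (1−α)ΔS/4 = -0.9746 W m⁻².
Linearising σT⁴ gives d(σT⁴)/dT = 4σT_e³ = 0.8965 W m⁻² per K.
ΔT₀ = ΔF/λ_P = -0.9746/0.8965 = -1.09 K.

-1.1 K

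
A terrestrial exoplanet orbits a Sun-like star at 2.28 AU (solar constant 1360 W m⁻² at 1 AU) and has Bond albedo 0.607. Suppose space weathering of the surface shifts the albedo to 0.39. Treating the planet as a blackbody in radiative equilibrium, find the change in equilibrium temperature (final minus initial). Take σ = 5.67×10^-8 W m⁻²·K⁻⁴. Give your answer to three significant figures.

17.0 kelvin

Irradiance scales as 1/d², so S = 1360 W m⁻² × (1/2.28)² = 261.6 W m⁻².
Initial: T₁ = [S(1−0.607)/(4σ)]^(1/4) = 145.9 K.
After:  T₂ = [261.6·0.61/(4σ)]^(1/4) = 162.9 K.
ΔT = T₂ − T₁ = 16.95 K.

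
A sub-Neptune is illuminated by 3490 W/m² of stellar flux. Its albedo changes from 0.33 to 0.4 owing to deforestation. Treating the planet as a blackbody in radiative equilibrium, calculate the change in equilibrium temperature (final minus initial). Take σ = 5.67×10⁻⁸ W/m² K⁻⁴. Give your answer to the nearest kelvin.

-9 K

Before: T₁ = [3490·0.67/(4σ)]^(1/4) = 318.7 K.
Final:   T₂ = [S(1−0.4)/(4σ)]^(1/4) = 310.0 K.
ΔT = T₂ − T₁ = -8.670 K.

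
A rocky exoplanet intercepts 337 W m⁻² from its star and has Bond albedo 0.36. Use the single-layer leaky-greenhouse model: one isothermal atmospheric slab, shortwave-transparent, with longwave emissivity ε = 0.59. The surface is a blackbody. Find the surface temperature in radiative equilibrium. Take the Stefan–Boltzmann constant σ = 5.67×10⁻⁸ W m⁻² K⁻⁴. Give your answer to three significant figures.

192 K

The planet radiates to space at T_e = [S(1−α)/(4σ)]^(1/4) = 175.6 K.
For a single slab of emissivity ε, T_s⁴ = 2T_e⁴/(2−ε); thus T_s = 175.6·(1.418)^(1/4) = 191.6 K.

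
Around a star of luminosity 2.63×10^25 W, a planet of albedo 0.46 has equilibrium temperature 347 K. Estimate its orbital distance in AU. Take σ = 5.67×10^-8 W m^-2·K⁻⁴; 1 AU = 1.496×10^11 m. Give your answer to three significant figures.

Required flux: S = 4σT⁴/(1−α) = 6089 W m^-2.
From L = 4πd²S, d = √(2.63×10^25/(4π·6089)) = 1.854×10^10 m = 0.1239 AU.

0.124 AU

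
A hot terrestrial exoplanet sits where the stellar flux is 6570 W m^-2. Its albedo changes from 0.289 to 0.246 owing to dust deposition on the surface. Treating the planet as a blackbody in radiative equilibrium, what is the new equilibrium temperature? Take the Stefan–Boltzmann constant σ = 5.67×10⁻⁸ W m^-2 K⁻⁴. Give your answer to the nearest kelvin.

384 K

New equilibrium: T₂ = [(1−0.246)·6570/(4σ)]^(1/4) = 384.4 K.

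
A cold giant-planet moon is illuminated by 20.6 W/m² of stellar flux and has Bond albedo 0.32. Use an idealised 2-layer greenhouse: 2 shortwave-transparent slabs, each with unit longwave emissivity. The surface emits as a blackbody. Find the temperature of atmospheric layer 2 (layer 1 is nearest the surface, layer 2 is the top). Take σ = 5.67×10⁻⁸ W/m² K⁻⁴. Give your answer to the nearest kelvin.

89 K

Top-of-atmosphere balance: σT_e⁴ = S(1−α)/4 = 3.502 W/m² → T_e = 88.65 K.
Each opaque layer satisfies 2T_j⁴ = T_{j−1}⁴ + T_{j+1}⁴, giving T_k⁴ = (N+1−k)T_e⁴.
T_2 = (1)^(1/4)·88.65 = 88.65 K.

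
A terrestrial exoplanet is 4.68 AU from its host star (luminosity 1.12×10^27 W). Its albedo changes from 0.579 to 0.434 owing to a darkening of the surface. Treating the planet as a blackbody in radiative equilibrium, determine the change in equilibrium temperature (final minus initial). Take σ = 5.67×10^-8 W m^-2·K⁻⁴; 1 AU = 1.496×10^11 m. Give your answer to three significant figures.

10.4 K

d = 4.68 × 1.496×10^11 m = 7.001×10^11 m.
S = L/(4πd²) = 181.8 W m^-2.
Before: T₁ = [181.8·0.421/(4σ)]^(1/4) = 135.5 K.
With α = 0.434, T₂ = 146.0 K.
Change: 146.0 − 135.5 = 10.41 K.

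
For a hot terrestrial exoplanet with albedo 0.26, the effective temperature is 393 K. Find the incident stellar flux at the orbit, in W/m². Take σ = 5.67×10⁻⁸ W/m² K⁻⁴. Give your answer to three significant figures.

7310 W/m²

Invert the energy balance for S: S = 4σT⁴/(1−α).
The emitted flux is σT⁴ = 1353 W/m².
So S = 4×1353/(1−0.26) = 7311 W/m².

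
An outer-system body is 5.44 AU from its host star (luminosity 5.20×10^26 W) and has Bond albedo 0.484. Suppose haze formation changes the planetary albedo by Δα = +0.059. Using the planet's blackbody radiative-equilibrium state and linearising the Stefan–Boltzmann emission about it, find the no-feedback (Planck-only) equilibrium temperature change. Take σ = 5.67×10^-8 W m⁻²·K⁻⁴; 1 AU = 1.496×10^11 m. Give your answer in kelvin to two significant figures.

-3.1 K

d = 5.44 × 1.496×10^11 m = 8.138×10^11 m.
S = L/(4πd²) = 62.48 W m⁻².
Unperturbed T_e = [62.48·(1−0.484)/(4σ)]^¼ = 109.2 K.
TOA radiative forcing: ΔF = −S·Δα/4 = −62.48·(+0.059)/4 = -0.9216 W m⁻².
The Planck feedback parameter is 4σT_e³ = 0.2953 W m⁻²/K.
ΔT₀ = ΔF/λ_P = -0.9216/0.2953 = -3.12 K.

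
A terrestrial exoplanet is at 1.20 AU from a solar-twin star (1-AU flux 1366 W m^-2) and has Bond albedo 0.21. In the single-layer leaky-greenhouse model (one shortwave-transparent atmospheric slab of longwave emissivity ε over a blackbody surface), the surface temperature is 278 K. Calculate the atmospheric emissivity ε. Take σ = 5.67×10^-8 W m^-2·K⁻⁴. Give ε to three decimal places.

0.894

Irradiance scales as 1/d², so S = 1366 W m^-2 × (1/1.20)² = 948.6 W m^-2.
First, T_e = [948.6·(1−0.21)/(4σ)]^(1/4) = 239.8 K.
Inverting T_s⁴ = 2T_e⁴/(2−ε): (T_e/T_s)⁴ = 0.5532, so ε = 2(1 − 0.5532) = 0.8936.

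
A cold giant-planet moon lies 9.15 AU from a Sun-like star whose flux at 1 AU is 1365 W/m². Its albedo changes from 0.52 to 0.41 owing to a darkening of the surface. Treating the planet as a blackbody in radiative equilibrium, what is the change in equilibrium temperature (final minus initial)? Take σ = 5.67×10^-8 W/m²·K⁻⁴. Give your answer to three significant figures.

4.06 K

Flux at the orbit: S = 1365/(9.15)² = 16.30 W/m².
Before: T₁ = [16.30·0.48/(4σ)]^(1/4) = 76.64 K.
After:  T₂ = [16.30·0.59/(4σ)]^(1/4) = 80.70 K.
ΔT = T₂ − T₁ = 4.057 K.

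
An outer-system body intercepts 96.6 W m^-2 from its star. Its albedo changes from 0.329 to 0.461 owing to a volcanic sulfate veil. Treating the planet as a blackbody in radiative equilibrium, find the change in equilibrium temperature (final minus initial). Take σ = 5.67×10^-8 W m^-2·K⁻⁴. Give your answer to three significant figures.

Before: T₁ = [96.60·0.671/(4σ)]^(1/4) = 130.0 K.
Final:   T₂ = [S(1−0.461)/(4σ)]^(1/4) = 123.1 K.
ΔT = T₂ − T₁ = -6.929 K.

-6.93 kelvin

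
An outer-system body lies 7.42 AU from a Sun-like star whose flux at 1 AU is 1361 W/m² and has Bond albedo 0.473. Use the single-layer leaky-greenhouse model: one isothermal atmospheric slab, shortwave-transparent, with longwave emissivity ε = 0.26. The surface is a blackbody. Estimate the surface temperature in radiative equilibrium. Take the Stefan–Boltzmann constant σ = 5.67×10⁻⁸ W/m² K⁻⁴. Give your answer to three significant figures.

90.1 kelvin

By the inverse-square law, S = 1361/7.42² = 24.72 W/m².
Effective emission temperature (TOA balance): σT_e⁴ = S(1−α)/4 = 3.257 W/m² → T_e = 87.06 K.
The surface balance (absorbed SW + ε·downward IR = σT_s⁴) with T_a⁴ = T_s⁴/2 reduces to T_s = T_e·[2/(2−ε)]^¼ = 90.14 K.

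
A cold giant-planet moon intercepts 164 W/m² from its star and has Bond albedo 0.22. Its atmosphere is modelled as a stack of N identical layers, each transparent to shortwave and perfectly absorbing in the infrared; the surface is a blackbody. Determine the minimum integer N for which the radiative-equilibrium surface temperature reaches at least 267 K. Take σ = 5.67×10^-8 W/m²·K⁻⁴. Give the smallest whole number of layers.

9

Top-of-atmosphere balance: σT_e⁴ = S(1−α)/4 = 31.98 W/m² → T_e = 154.1 K.
Need (N+1)T_e⁴ ≥ T_s⁴, i.e. N+1 ≥ (267/154.1)⁴ = 9.011.
Rounding up, N = 9.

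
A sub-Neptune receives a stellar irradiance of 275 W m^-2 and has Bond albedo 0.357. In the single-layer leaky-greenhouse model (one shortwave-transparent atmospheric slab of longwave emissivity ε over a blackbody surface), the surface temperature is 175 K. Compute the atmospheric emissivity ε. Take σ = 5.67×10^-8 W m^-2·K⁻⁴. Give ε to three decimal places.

First, T_e = [275.0·(1−0.357)/(4σ)]^(1/4) = 167.1 K.
Inverting T_s⁴ = 2T_e⁴/(2−ε): (T_e/T_s)⁴ = 0.8313, so ε = 2(1 − 0.8313) = 0.3374.

0.337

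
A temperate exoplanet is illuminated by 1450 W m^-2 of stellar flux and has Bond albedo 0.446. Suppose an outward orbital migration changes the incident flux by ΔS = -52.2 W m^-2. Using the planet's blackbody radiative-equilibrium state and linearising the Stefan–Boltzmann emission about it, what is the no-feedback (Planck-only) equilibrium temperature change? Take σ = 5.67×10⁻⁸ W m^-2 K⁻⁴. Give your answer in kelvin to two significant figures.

-2.2 kelvin

Reference equilibrium: T_e = [S(1−α)/(4σ)]^(1/4) = 244.0 K.
TOA radiative forcing: ΔF = (1−α)ΔS/4 = 0.554·(-52.2)/4 = -7.230 W m^-2.
Linearising σT⁴ gives d(σT⁴)/dT = 4σT_e³ = 3.293 W m^-2 per K.
ΔT₀ = ΔF/λ_P = -7.230/3.293 = -2.20 K.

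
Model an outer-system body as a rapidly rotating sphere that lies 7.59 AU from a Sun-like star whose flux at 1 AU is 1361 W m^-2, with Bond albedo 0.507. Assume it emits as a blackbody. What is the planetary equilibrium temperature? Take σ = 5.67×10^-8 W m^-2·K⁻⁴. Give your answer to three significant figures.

84.7 K

By the inverse-square law, S = 1361/7.59² = 23.63 W m^-2.
Averaging over the sphere, the absorbed flux is S(1−α)/4 = 2.912 W m^-2.
In equilibrium σT⁴ equals this, so T = 84.65 K.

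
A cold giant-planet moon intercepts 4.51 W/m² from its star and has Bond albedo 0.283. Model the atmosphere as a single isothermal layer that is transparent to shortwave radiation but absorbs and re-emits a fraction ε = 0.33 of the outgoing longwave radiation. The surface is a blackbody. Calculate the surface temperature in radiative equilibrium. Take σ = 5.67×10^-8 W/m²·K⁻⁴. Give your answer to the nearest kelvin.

The planet radiates to space at T_e = [S(1−α)/(4σ)]^(1/4) = 61.45 K.
Surface balance with a leaky layer gives σT_s⁴ = σT_e⁴·2/(2−ε), so T_s = T_e·[2/(2−0.33)]^(1/4) = 64.28 K.

64 K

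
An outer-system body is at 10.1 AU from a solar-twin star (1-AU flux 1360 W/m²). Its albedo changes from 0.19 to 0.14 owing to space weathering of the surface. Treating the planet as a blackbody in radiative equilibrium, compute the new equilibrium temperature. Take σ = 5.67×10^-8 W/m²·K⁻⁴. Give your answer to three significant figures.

Flux at the orbit: S = 1360/(10.1)² = 13.33 W/m².
With the new albedo, S(1−α₂)/4 = 2.866 W/m², so T₂ = 84.32 K.

84.3 K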